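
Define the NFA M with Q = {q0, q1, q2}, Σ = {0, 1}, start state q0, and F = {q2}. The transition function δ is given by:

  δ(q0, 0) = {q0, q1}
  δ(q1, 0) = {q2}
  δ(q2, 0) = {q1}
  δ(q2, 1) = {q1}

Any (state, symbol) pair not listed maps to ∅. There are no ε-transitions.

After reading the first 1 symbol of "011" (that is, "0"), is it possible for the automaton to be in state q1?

Start in {q0}.
Read '0': q0→{q0, q1}; now {q0, q1}.
State q1 is in {q0, q1}.

Yes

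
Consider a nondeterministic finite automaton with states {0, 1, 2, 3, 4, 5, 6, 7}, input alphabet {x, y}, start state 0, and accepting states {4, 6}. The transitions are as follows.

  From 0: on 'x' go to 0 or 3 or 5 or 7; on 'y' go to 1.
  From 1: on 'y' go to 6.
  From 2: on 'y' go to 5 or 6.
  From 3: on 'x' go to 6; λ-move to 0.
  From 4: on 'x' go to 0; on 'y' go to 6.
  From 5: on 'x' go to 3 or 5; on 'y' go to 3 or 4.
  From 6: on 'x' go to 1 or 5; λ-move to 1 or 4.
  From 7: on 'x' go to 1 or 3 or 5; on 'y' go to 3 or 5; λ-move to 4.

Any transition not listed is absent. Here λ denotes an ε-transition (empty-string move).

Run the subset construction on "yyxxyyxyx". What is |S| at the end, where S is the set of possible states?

7

Start in {0}.
Read 'y': {0} → {1}.
Read 'y': {1} → {1, 4, 6}.
Read 'x': {1, 4, 6} → {0, 1, 5}.
Read 'x': {0, 1, 5} → {0, 3, 4, 5, 7}.
Read 'y': {0, 3, 4, 5, 7} → {0, 1, 3, 4, 5, 6}.
Read 'y': {0, 1, 3, 4, 5, 6} → {0, 1, 3, 4, 6}.
Read 'x': {0, 1, 3, 4, 6} → {0, 1, 3, 4, 5, 6, 7}.
Read 'y': {0, 1, 3, 4, 5, 6, 7} → {0, 1, 3, 4, 5, 6}.
Read 'x': {0, 1, 3, 4, 5, 6} → {0, 1, 3, 4, 5, 6, 7}.
That set has 7 states.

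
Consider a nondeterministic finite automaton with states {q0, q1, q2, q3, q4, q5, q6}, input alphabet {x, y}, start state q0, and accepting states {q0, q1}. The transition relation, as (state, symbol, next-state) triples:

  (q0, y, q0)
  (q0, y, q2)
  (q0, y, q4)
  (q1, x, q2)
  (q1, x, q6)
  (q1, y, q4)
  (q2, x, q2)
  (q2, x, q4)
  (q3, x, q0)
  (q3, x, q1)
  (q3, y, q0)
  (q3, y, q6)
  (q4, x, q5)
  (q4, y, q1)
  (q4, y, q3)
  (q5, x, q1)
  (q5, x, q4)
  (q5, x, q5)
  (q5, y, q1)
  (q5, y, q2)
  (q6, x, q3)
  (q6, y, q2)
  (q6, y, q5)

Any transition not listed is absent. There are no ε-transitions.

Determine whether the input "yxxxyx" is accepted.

Yes

Start in {q0}.
Read 'y': q0→{q0, q2, q4}; now {q0, q2, q4}.
Read 'x': q0→∅, q2→{q2, q4}, q4→{q5}; now {q2, q4, q5}.
Read 'x': q2→{q2, q4}, q4→{q5}, q5→{q1, q4, q5}; now {q1, q2, q4, q5}.
Read 'x': q1→{q2, q6}, q2→{q2, q4}, q4→{q5}, q5→{q1, q4, q5}; now {q1, q2, q4, q5, q6}.
Read 'y': q1→{q4}, q2→∅, q4→{q1, q3}, q5→{q1, q2}, q6→{q2, q5}; now {q1, q2, q3, q4, q5}.
Read 'x': q1→{q2, q6}, q2→{q2, q4}, q3→{q0, q1}, q4→{q5}, q5→{q1, q4, q5}; now {q0, q1, q2, q4, q5, q6}.
The final set {q0, q1, q2, q4, q5, q6} contains the accepting states q0, q1.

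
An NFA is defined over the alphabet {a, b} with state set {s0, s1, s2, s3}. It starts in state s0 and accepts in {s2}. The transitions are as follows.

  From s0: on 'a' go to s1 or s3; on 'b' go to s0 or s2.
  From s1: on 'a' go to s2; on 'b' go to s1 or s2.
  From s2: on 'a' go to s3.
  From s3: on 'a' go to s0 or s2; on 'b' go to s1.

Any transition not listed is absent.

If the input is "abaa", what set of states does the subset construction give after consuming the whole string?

{s0, s2, s3}

Start in {s0}.
Read 'a': s0→{s1, s3}; now {s1, s3}.
Read 'b': s1→{s1, s2}, s3→{s1}; now {s1, s2}.
Read 'a': s1→{s2}, s2→{s3}; now {s2, s3}.
Read 'a': s2→{s3}, s3→{s0, s2}; now {s0, s2, s3}.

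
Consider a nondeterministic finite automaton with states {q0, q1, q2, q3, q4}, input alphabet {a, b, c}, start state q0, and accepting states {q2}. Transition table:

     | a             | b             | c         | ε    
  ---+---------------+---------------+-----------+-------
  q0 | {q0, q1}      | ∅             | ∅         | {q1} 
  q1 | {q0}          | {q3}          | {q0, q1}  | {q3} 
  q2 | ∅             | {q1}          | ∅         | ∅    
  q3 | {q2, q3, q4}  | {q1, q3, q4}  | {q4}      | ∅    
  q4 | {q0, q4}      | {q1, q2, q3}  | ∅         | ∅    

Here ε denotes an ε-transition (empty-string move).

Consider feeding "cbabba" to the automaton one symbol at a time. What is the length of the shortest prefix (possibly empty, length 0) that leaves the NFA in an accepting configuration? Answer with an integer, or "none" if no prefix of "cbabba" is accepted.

Start: ε-closure({q0}) = {q0, q1, q3}.
Read 'c': q0→∅, q1→{q0, q1}, q3→{q4}; union {q0, q1, q4}; ε-closure = {q0, q1, q3, q4}.
Read 'b': q0→∅, q1→{q3}, q3→{q1, q3, q4}, q4→{q1, q2, q3}; now {q1, q2, q3, q4}.
None of the earlier sets intersect F, but {q1, q2, q3, q4} does.

2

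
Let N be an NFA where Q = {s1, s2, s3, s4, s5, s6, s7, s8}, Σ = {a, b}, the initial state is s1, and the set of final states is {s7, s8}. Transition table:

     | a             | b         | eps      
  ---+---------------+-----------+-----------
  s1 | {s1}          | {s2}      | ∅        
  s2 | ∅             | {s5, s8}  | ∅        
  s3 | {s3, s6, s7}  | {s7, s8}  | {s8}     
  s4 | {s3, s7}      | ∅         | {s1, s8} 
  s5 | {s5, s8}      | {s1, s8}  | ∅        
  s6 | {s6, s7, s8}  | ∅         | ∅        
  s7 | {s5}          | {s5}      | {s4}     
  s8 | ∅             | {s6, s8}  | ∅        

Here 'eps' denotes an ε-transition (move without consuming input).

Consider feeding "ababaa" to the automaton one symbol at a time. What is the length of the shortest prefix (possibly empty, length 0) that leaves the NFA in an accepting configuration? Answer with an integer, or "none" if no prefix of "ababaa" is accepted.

none

Start in {s1}.
Read 'a': {s1} → {s1}.
Read 'b': {s1} → {s2}.
Read 'a': {s2} → ∅.
The set is empty and remains empty for the remaining 3 symbols.
No reachable set along the way intersects F.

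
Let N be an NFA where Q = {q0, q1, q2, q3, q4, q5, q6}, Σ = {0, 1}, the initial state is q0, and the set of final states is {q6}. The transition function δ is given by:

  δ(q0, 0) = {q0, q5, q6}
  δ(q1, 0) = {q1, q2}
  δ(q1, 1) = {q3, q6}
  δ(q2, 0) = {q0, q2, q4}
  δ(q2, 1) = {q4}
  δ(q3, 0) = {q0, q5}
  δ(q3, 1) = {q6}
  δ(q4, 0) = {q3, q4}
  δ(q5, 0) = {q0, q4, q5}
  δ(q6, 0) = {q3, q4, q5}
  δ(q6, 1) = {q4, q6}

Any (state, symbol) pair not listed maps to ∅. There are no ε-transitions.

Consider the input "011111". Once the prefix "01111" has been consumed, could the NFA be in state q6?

Yes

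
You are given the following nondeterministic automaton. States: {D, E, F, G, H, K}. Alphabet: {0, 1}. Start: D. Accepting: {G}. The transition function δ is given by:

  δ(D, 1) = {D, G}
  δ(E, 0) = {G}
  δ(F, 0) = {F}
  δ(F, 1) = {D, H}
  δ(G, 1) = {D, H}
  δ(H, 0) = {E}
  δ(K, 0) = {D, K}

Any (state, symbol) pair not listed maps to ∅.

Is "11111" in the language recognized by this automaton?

Yes

Start in {D}.
Read '1': D→{D, G}; now {D, G}.
Read '1': D→{D, G}, G→{D, H}; now {D, G, H}.
Read '1': D→{D, G}, G→{D, H}, H→∅; now {D, G, H}.
Read '1': D→{D, G}, G→{D, H}, H→∅; now {D, G, H}.
Read '1': D→{D, G}, G→{D, H}, H→∅; now {D, G, H}.
The final set {D, G, H} contains the accepting state G.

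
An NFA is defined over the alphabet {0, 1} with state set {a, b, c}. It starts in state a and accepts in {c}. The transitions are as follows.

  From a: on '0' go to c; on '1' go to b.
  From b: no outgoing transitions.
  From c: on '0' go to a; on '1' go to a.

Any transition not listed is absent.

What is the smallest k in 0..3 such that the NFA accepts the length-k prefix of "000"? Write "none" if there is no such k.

1

Start in {a}.
Read '0': {a} → {c}.
None of the earlier sets intersect F, but {c} does.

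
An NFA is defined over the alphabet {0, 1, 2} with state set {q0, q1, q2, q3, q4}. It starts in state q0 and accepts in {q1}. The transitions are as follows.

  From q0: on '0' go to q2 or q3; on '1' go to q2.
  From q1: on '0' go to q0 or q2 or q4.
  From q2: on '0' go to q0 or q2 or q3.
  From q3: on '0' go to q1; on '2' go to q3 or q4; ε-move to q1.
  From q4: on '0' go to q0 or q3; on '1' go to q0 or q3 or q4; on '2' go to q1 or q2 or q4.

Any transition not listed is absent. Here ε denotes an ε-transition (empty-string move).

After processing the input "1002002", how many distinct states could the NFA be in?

4

Start in {q0}.
Read '1': q0→{q2}; now {q2}.
Read '0': q2→{q0, q2, q3}; union {q0, q2, q3}; ε-closure = {q0, q1, q2, q3}.
Read '0': q0→{q2, q3}, q1→{q0, q2, q4}, q2→{q0, q2, q3}, q3→{q1}; now {q0, q1, q2, q3, q4}.
Read '2': q0→∅, q1→∅, q2→∅, q3→{q3, q4}, q4→{q1, q2, q4}; now {q1, q2, q3, q4}.
Read '0': q1→{q0, q2, q4}, q2→{q0, q2, q3}, q3→{q1}, q4→{q0, q3}; now {q0, q1, q2, q3, q4}.
Read '0': q0→{q2, q3}, q1→{q0, q2, q4}, q2→{q0, q2, q3}, q3→{q1}, q4→{q0, q3}; now {q0, q1, q2, q3, q4}.
Read '2': q0→∅, q1→∅, q2→∅, q3→{q3, q4}, q4→{q1, q2, q4}; now {q1, q2, q3, q4}.
That set has 4 states.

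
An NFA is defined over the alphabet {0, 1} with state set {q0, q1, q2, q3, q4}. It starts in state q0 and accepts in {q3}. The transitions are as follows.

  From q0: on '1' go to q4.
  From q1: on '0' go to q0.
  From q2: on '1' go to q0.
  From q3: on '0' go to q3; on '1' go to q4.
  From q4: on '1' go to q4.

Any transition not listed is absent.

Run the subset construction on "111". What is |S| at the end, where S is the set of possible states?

1

Start in {q0}.
Read '1': q0→{q4}; now {q4}.
Read '1': q4→{q4}; now {q4}.
Read '1': q4→{q4}; now {q4}.
That set has 1 state.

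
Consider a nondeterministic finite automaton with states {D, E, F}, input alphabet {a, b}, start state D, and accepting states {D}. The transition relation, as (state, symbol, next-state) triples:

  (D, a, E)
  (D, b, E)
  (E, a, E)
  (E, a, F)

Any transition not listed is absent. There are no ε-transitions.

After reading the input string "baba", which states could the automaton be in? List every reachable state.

∅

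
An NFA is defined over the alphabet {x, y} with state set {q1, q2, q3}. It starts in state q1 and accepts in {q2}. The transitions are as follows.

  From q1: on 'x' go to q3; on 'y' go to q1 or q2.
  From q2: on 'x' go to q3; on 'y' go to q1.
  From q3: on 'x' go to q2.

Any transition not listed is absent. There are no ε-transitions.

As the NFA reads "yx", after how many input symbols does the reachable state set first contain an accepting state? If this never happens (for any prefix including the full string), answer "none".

Start in {q1}.
Read 'y': q1→{q1, q2}; now {q1, q2}.
None of the earlier sets intersect F, but {q1, q2} does.

1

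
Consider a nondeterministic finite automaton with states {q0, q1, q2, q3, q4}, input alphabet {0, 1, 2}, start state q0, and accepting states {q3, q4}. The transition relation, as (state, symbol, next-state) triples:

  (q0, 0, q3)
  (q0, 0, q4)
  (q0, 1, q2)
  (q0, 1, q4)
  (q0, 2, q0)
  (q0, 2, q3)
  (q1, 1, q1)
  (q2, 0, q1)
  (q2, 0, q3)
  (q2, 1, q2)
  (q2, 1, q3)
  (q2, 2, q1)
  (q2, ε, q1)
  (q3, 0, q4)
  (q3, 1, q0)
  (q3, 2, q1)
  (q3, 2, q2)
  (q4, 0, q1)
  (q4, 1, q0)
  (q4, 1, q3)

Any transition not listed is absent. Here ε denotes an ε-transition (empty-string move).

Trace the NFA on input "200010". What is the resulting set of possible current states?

Start in {q0}.
Read '2': {q0} → {q0, q3}.
Read '0': {q0, q3} → {q3, q4}.
Read '0': {q3, q4} → {q1, q4}.
Read '0': {q1, q4} → {q1}.
Read '1': {q1} → {q1}.
Read '0': {q1} → ∅.

∅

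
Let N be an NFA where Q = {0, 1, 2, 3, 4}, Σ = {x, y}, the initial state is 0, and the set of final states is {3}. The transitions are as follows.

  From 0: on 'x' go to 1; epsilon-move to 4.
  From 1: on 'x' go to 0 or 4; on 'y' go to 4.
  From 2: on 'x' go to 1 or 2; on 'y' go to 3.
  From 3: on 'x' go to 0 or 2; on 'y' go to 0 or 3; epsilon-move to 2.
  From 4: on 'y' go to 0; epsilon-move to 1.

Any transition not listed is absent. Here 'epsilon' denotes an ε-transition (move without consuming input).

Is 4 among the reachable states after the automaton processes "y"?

Start: ε-closure({0}) = {0, 1, 4}.
Read 'y': {0, 1, 4} → {0, 1, 4}.
State 4 is in {0, 1, 4}.

Yes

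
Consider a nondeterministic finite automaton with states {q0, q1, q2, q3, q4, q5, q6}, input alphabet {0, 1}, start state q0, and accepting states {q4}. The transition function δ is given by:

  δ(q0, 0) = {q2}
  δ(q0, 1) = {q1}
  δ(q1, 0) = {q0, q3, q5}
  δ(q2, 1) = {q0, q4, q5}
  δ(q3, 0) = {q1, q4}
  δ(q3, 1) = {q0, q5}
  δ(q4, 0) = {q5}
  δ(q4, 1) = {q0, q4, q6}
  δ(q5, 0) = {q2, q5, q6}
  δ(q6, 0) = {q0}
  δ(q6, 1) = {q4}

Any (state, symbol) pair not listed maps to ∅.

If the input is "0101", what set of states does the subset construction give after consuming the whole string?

Start in {q0}.
Read '0': {q0} → {q2}.
Read '1': {q2} → {q0, q4, q5}.
Read '0': {q0, q4, q5} → {q2, q5, q6}.
Read '1': {q2, q5, q6} → {q0, q4, q5}.

{q0, q4, q5}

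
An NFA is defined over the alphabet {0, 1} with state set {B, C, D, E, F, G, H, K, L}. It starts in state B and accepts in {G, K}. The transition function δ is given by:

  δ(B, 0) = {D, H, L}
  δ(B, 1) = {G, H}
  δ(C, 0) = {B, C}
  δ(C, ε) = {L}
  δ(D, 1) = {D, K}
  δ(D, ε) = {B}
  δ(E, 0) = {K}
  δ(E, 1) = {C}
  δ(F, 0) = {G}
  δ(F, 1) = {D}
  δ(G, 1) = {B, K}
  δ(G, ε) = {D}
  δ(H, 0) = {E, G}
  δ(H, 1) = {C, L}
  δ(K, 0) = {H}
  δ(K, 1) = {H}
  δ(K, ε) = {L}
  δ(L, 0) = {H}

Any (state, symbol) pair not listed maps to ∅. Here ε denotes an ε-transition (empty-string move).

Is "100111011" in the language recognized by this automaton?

Start in {B}.
Read '1': B→{G, H}; union {G, H}; ε-closure = {B, D, G, H}.
Read '0': B→{D, H, L}, D→∅, G→∅, H→{E, G}; union {D, E, G, H, L}; ε-closure = {B, D, E, G, H, L}.
Read '0': B→{D, H, L}, D→∅, E→{K}, G→∅, H→{E, G}, L→{H}; union {D, E, G, H, K, L}; ε-closure = {B, D, E, G, H, K, L}.
Read '1': B→{G, H}, D→{D, K}, E→{C}, G→{B, K}, H→{C, L}, K→{H}, L→∅; now {B, C, D, G, H, K, L}.
Read '1': B→{G, H}, C→∅, D→{D, K}, G→{B, K}, H→{C, L}, K→{H}, L→∅; now {B, C, D, G, H, K, L}.
Read '1': B→{G, H}, C→∅, D→{D, K}, G→{B, K}, H→{C, L}, K→{H}, L→∅; now {B, C, D, G, H, K, L}.
Read '0': B→{D, H, L}, C→{B, C}, D→∅, G→∅, H→{E, G}, K→{H}, L→{H}; now {B, C, D, E, G, H, L}.
Read '1': B→{G, H}, C→∅, D→{D, K}, E→{C}, G→{B, K}, H→{C, L}, L→∅; now {B, C, D, G, H, K, L}.
Read '1': B→{G, H}, C→∅, D→{D, K}, G→{B, K}, H→{C, L}, K→{H}, L→∅; now {B, C, D, G, H, K, L}.
The final set {B, C, D, G, H, K, L} contains the accepting states G, K.

Yes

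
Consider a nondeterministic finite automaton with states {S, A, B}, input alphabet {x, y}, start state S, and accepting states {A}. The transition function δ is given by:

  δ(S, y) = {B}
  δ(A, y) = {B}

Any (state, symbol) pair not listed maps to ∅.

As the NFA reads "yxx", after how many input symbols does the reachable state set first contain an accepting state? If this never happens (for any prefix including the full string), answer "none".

Start in {S}.
Read 'y': {S} → {B}.
Read 'x': {B} → ∅.
The set is empty and remains empty for the remaining 1 symbol.
No reachable set along the way intersects F.

none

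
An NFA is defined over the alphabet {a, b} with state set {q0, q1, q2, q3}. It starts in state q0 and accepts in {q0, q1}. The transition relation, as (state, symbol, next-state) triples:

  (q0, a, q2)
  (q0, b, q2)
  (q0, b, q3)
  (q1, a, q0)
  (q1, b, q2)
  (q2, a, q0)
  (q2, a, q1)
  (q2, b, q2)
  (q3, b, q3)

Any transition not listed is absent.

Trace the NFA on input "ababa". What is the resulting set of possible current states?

Start in {q0}.
Read 'a': {q0} → {q2}.
Read 'b': {q2} → {q2}.
Read 'a': {q2} → {q0, q1}.
Read 'b': {q0, q1} → {q2, q3}.
Read 'a': {q2, q3} → {q0, q1}.

{q0, q1}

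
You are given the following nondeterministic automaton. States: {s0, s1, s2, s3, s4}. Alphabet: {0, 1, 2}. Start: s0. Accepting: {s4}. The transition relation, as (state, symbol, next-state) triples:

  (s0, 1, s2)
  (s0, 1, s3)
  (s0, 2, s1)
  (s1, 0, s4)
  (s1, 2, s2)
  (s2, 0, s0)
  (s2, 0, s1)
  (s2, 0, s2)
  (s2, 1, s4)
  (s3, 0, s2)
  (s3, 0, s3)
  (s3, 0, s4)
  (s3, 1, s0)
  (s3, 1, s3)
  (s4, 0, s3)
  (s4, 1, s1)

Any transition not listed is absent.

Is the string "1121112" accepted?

Start in {s0}.
Read '1': s0→{s2, s3}; now {s2, s3}.
Read '1': s2→{s4}, s3→{s0, s3}; now {s0, s3, s4}.
Read '2': s0→{s1}, s3→∅, s4→∅; now {s1}.
Read '1': s1→∅; now ∅.
The set is empty and remains empty for the remaining 3 symbols.
The final set ∅ contains no accepting state.

No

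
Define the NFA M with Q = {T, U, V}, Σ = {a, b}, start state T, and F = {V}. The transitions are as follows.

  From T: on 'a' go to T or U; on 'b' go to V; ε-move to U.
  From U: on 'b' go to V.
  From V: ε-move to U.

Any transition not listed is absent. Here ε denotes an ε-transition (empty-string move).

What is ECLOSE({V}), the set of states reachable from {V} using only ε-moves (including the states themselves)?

{U, V}

Begin with {V}.
ε-move V → U; add U.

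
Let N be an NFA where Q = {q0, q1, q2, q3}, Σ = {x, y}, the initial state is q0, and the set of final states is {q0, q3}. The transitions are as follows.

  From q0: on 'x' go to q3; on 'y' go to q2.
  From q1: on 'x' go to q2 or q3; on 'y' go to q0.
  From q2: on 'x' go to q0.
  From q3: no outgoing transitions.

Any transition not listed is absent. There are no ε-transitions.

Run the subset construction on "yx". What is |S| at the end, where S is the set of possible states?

Start in {q0}.
Read 'y': q0→{q2}; now {q2}.
Read 'x': q2→{q0}; now {q0}.
That set has 1 state.

1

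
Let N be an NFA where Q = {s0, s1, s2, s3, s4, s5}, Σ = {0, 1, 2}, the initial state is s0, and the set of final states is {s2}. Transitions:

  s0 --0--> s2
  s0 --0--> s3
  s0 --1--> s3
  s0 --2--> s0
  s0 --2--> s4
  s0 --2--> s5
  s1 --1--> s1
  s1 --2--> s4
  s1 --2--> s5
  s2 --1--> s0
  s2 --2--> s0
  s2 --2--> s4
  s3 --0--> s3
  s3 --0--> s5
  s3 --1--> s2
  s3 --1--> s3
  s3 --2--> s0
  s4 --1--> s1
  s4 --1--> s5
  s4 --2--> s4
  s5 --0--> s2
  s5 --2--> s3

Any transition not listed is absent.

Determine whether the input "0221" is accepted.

No

Start in {s0}.
Read '0': {s0} → {s2, s3}.
Read '2': {s2, s3} → {s0, s4}.
Read '2': {s0, s4} → {s0, s4, s5}.
Read '1': {s0, s4, s5} → {s1, s3, s5}.
The final set {s1, s3, s5} contains no accepting state.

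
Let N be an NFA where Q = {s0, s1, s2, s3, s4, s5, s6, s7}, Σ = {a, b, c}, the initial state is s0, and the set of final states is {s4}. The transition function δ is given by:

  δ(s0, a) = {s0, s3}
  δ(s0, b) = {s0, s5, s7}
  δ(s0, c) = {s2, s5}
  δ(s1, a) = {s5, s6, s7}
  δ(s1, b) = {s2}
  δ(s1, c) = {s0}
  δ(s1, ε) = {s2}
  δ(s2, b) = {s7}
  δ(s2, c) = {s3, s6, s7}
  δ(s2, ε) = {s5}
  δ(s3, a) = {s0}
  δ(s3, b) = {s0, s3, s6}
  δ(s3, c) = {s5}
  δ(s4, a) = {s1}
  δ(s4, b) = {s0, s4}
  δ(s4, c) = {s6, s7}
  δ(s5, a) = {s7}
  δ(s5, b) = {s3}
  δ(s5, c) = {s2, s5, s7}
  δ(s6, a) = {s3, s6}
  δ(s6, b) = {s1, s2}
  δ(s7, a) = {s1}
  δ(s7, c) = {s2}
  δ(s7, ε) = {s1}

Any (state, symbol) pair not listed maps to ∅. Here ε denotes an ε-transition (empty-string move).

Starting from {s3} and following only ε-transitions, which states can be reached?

{s3}

Begin with {s3}.
No ε-moves leave this set, so the closure equals the set itself.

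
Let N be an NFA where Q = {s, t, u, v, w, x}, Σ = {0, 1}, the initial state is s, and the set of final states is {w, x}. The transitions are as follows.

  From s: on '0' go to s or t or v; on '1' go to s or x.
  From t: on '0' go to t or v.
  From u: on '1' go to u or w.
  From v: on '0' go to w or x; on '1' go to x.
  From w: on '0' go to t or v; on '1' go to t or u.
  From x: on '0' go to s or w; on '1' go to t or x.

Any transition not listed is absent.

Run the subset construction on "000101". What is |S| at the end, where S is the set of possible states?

Start in {s}.
Read '0': s→{s, t, v}; now {s, t, v}.
Read '0': s→{s, t, v}, t→{t, v}, v→{w, x}; now {s, t, v, w, x}.
Read '0': s→{s, t, v}, t→{t, v}, v→{w, x}, w→{t, v}, x→{s, w}; now {s, t, v, w, x}.
Read '1': s→{s, x}, t→∅, v→{x}, w→{t, u}, x→{t, x}; now {s, t, u, x}.
Read '0': s→{s, t, v}, t→{t, v}, u→∅, x→{s, w}; now {s, t, v, w}.
Read '1': s→{s, x}, t→∅, v→{x}, w→{t, u}; now {s, t, u, x}.
That set has 4 states.

4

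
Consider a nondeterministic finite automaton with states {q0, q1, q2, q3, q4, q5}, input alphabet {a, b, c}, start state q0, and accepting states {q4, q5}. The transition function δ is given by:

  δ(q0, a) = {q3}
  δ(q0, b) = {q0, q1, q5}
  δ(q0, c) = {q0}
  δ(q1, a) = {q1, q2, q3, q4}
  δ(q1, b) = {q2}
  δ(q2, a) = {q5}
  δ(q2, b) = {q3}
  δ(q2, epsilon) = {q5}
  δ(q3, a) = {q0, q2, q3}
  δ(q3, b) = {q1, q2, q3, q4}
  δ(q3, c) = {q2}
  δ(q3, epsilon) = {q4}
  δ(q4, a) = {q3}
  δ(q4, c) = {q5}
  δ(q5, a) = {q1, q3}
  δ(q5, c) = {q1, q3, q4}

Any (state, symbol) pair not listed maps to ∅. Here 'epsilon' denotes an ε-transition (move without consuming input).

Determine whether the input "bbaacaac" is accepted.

Yes

Start in {q0}.
Read 'b': q0→{q0, q1, q5}; now {q0, q1, q5}.
Read 'b': q0→{q0, q1, q5}, q1→{q2}, q5→∅; now {q0, q1, q2, q5}.
Read 'a': q0→{q3}, q1→{q1, q2, q3, q4}, q2→{q5}, q5→{q1, q3}; now {q1, q2, q3, q4, q5}.
Read 'a': q1→{q1, q2, q3, q4}, q2→{q5}, q3→{q0, q2, q3}, q4→{q3}, q5→{q1, q3}; now {q0, q1, q2, q3, q4, q5}.
Read 'c': q0→{q0}, q1→∅, q2→∅, q3→{q2}, q4→{q5}, q5→{q1, q3, q4}; now {q0, q1, q2, q3, q4, q5}.
Read 'a': q0→{q3}, q1→{q1, q2, q3, q4}, q2→{q5}, q3→{q0, q2, q3}, q4→{q3}, q5→{q1, q3}; now {q0, q1, q2, q3, q4, q5}.
Read 'a': q0→{q3}, q1→{q1, q2, q3, q4}, q2→{q5}, q3→{q0, q2, q3}, q4→{q3}, q5→{q1, q3}; now {q0, q1, q2, q3, q4, q5}.
Read 'c': q0→{q0}, q1→∅, q2→∅, q3→{q2}, q4→{q5}, q5→{q1, q3, q4}; now {q0, q1, q2, q3, q4, q5}.
The final set {q0, q1, q2, q3, q4, q5} contains the accepting states q4, q5.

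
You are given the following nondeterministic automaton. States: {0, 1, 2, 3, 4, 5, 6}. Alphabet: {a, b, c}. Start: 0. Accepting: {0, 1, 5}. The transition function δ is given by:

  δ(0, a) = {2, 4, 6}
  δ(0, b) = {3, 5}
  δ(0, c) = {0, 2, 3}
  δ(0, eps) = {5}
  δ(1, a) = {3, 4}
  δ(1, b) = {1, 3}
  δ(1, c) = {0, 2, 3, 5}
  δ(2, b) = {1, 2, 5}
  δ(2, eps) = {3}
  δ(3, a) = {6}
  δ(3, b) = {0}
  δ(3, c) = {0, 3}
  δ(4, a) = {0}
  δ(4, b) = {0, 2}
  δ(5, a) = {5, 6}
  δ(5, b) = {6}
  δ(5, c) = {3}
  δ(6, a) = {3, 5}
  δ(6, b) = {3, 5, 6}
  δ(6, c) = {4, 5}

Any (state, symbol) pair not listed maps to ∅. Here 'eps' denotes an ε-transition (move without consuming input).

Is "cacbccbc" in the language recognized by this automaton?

Yes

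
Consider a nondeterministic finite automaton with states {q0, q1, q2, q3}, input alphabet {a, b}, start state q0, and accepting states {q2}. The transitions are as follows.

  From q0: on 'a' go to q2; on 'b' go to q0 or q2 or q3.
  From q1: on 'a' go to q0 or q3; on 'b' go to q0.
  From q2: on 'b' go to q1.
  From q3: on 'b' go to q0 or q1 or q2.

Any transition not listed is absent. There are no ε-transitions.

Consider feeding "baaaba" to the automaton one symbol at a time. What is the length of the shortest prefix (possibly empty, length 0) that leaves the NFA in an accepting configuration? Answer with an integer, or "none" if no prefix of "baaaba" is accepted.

Start in {q0}.
Read 'b': q0→{q0, q2, q3}; now {q0, q2, q3}.
None of the earlier sets intersect F, but {q0, q2, q3} does.

1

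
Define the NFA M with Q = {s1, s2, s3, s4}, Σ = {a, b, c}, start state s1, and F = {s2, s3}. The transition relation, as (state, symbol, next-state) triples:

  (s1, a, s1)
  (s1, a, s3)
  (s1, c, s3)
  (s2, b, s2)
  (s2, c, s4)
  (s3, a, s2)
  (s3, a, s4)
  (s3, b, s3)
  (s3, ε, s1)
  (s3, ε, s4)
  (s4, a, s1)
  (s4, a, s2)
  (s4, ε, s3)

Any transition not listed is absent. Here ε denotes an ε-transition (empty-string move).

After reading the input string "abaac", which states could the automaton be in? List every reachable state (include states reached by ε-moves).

Start in {s1}.
Read 'a': s1→{s1, s3}; union {s1, s3}; ε-closure = {s1, s3, s4}.
Read 'b': s1→∅, s3→{s3}, s4→∅; union {s3}; ε-closure = {s1, s3, s4}.
Read 'a': s1→{s1, s3}, s3→{s2, s4}, s4→{s1, s2}; now {s1, s2, s3, s4}.
Read 'a': s1→{s1, s3}, s2→∅, s3→{s2, s4}, s4→{s1, s2}; now {s1, s2, s3, s4}.
Read 'c': s1→{s3}, s2→{s4}, s3→∅, s4→∅; union {s3, s4}; ε-closure = {s1, s3, s4}.

{s1, s3, s4}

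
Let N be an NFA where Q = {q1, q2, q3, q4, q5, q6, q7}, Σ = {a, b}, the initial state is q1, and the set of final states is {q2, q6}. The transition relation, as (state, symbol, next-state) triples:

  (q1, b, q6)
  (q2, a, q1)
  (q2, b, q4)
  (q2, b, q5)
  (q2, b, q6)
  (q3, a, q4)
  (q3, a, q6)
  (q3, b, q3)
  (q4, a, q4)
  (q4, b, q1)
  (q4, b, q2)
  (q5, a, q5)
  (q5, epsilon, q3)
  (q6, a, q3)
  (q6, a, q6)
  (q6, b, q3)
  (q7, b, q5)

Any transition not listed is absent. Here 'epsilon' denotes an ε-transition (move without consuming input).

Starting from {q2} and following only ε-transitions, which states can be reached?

{q2}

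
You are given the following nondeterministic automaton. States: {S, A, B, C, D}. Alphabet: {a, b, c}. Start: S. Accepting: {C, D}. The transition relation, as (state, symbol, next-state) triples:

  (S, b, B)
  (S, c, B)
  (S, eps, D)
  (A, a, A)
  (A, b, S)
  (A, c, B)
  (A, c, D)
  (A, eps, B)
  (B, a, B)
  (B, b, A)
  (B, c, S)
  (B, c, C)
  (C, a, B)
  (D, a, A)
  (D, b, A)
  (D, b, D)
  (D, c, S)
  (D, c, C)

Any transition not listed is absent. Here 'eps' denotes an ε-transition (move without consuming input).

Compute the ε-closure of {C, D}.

Begin with {C, D}.
No ε-moves leave this set, so the closure equals the set itself.

{C, D}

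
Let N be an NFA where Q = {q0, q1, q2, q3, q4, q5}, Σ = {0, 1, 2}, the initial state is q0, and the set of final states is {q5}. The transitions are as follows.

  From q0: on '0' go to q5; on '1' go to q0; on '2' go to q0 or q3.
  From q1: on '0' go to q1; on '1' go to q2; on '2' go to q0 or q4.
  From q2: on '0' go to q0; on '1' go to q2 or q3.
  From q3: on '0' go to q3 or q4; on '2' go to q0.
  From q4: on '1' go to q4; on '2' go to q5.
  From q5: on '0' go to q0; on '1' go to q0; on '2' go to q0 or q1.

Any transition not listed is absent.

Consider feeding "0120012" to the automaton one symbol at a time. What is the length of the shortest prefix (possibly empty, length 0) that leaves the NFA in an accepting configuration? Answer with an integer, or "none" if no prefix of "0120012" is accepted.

Start in {q0}.
Read '0': q0→{q5}; now {q5}.
None of the earlier sets intersect F, but {q5} does.

1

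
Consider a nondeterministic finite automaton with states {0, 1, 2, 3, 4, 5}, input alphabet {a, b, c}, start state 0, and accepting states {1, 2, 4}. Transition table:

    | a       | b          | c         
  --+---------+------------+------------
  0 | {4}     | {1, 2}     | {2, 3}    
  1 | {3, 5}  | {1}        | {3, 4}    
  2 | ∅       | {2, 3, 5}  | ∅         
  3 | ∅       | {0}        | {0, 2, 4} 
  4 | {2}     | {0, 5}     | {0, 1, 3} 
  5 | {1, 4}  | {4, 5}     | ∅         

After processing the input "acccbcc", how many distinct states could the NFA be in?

5

Start in {0}.
Read 'a': 0→{4}; now {4}.
Read 'c': 4→{0, 1, 3}; now {0, 1, 3}.
Read 'c': 0→{2, 3}, 1→{3, 4}, 3→{0, 2, 4}; now {0, 2, 3, 4}.
Read 'c': 0→{2, 3}, 2→∅, 3→{0, 2, 4}, 4→{0, 1, 3}; now {0, 1, 2, 3, 4}.
Read 'b': 0→{1, 2}, 1→{1}, 2→{2, 3, 5}, 3→{0}, 4→{0, 5}; now {0, 1, 2, 3, 5}.
Read 'c': 0→{2, 3}, 1→{3, 4}, 2→∅, 3→{0, 2, 4}, 5→∅; now {0, 2, 3, 4}.
Read 'c': 0→{2, 3}, 2→∅, 3→{0, 2, 4}, 4→{0, 1, 3}; now {0, 1, 2, 3, 4}.
That set has 5 states.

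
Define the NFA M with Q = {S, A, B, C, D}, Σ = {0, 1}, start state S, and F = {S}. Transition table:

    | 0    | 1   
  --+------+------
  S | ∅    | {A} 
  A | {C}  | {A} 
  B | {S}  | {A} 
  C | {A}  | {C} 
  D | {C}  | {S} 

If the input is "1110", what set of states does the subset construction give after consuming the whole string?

Start in {S}.
Read '1': {S} → {A}.
Read '1': {A} → {A}.
Read '1': {A} → {A}.
Read '0': {A} → {C}.

{C}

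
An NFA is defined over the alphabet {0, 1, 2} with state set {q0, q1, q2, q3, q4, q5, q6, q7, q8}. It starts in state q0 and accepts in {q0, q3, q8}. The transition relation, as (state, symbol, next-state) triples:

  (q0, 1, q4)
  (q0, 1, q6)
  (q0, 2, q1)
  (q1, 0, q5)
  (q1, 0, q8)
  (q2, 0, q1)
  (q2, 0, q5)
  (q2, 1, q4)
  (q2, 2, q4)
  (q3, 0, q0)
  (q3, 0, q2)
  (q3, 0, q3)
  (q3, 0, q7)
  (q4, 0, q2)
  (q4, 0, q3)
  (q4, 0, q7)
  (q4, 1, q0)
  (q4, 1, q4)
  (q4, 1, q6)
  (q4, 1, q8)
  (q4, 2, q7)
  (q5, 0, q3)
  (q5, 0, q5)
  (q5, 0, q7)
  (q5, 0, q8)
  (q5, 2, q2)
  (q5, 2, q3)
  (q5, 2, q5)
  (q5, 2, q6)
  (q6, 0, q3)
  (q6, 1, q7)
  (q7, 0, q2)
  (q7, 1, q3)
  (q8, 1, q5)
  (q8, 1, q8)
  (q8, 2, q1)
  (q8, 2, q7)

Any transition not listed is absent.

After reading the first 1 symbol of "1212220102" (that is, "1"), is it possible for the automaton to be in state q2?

No

Start in {q0}.
Read '1': q0→{q4, q6}; now {q4, q6}.
State q2 is not in {q4, q6}.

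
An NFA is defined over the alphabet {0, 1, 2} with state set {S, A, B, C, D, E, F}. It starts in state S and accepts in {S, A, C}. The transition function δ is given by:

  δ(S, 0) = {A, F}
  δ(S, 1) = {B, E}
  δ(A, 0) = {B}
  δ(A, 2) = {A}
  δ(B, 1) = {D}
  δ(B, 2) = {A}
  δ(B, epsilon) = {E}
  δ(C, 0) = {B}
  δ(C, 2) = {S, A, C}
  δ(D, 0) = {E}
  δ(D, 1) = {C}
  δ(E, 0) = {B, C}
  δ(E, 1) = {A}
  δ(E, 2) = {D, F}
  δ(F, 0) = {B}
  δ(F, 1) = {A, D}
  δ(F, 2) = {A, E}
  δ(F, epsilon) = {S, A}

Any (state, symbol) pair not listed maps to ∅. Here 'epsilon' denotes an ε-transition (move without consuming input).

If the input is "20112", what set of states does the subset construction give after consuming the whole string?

∅

Start in {S}.
Read '2': S→∅; now ∅.
The set is empty and remains empty for the remaining 4 symbols.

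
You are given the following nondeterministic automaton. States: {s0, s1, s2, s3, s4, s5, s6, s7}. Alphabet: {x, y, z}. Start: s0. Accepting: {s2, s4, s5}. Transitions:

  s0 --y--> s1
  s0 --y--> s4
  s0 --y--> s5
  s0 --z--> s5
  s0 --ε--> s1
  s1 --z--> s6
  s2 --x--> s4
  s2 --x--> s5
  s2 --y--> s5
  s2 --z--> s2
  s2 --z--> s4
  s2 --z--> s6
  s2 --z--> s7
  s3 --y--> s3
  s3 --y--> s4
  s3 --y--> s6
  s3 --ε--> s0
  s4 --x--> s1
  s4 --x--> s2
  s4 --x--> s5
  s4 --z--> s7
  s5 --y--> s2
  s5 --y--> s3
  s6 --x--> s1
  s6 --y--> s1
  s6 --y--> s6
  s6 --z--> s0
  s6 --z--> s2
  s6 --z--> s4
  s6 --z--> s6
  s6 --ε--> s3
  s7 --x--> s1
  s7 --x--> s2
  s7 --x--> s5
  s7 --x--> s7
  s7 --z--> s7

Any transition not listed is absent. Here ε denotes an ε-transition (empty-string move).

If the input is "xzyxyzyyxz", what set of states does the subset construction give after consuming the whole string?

∅

Start: ε-closure({s0}) = {s0, s1}.
Read 'x': s0→∅, s1→∅; now ∅.
The set is empty and remains empty for the remaining 9 symbols.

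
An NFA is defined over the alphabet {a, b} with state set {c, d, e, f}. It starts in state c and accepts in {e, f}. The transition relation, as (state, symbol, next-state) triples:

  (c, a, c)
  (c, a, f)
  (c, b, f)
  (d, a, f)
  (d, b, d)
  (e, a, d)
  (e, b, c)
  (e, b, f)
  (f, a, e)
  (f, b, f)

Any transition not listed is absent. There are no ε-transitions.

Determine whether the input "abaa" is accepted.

Start in {c}.
Read 'a': {c} → {c, f}.
Read 'b': {c, f} → {f}.
Read 'a': {f} → {e}.
Read 'a': {e} → {d}.
The final set {d} contains no accepting state.

No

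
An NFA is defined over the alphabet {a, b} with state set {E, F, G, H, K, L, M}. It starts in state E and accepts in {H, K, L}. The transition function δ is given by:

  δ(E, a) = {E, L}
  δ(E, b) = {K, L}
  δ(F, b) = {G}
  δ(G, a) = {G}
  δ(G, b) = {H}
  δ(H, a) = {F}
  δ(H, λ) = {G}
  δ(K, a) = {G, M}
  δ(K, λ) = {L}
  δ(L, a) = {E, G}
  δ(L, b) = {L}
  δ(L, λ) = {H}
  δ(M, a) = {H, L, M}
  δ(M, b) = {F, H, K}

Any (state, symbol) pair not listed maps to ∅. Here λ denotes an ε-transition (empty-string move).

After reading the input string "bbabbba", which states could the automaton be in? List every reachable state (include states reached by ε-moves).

{E, F, G}

Start in {E}.
Read 'b': {E} → {G, H, K, L}.
Read 'b': {G, H, K, L} → {G, H, L}.
Read 'a': {G, H, L} → {E, F, G}.
Read 'b': {E, F, G} → {G, H, K, L}.
Read 'b': {G, H, K, L} → {G, H, L}.
Read 'b': {G, H, L} → {G, H, L}.
Read 'a': {G, H, L} → {E, F, G}.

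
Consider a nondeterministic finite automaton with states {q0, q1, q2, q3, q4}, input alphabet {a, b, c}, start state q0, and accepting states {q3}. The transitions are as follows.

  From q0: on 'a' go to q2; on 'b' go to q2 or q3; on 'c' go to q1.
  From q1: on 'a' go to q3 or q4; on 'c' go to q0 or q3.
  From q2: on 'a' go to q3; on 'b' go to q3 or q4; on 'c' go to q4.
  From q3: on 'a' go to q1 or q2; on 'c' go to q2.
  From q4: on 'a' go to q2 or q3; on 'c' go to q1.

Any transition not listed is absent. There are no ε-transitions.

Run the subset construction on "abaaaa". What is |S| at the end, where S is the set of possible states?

Start in {q0}.
Read 'a': {q0} → {q2}.
Read 'b': {q2} → {q3, q4}.
Read 'a': {q3, q4} → {q1, q2, q3}.
Read 'a': {q1, q2, q3} → {q1, q2, q3, q4}.
Read 'a': {q1, q2, q3, q4} → {q1, q2, q3, q4}.
Read 'a': {q1, q2, q3, q4} → {q1, q2, q3, q4}.
That set has 4 states.

4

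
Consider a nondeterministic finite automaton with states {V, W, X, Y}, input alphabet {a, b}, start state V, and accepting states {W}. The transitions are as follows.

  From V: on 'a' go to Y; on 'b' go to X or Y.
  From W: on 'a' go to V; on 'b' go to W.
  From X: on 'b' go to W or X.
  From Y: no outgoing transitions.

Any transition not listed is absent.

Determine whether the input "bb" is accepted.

Yes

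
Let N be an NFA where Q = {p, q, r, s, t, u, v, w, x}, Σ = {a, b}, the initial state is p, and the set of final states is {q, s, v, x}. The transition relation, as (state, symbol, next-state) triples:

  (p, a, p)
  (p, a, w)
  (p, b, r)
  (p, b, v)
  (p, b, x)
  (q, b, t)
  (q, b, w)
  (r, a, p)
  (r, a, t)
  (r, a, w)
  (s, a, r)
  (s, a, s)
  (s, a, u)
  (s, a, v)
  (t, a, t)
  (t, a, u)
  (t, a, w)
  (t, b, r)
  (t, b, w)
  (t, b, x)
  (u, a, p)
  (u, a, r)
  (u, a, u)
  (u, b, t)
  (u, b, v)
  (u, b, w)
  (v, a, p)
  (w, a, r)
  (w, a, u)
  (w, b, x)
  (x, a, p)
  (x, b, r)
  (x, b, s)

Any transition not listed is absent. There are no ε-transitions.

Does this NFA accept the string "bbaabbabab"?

Start in {p}.
Read 'b': p→{r, v, x}; now {r, v, x}.
Read 'b': r→∅, v→∅, x→{r, s}; now {r, s}.
Read 'a': r→{p, t, w}, s→{r, s, u, v}; now {p, r, s, t, u, v, w}.
Read 'a': p→{p, w}, r→{p, t, w}, s→{r, s, u, v}, t→{t, u, w}, u→{p, r, u}, v→{p}, w→{r, u}; now {p, r, s, t, u, v, w}.
Read 'b': p→{r, v, x}, r→∅, s→∅, t→{r, w, x}, u→{t, v, w}, v→∅, w→{x}; now {r, t, v, w, x}.
Read 'b': r→∅, t→{r, w, x}, v→∅, w→{x}, x→{r, s}; now {r, s, w, x}.
Read 'a': r→{p, t, w}, s→{r, s, u, v}, w→{r, u}, x→{p}; now {p, r, s, t, u, v, w}.
Read 'b': p→{r, v, x}, r→∅, s→∅, t→{r, w, x}, u→{t, v, w}, v→∅, w→{x}; now {r, t, v, w, x}.
Read 'a': r→{p, t, w}, t→{t, u, w}, v→{p}, w→{r, u}, x→{p}; now {p, r, t, u, w}.
Read 'b': p→{r, v, x}, r→∅, t→{r, w, x}, u→{t, v, w}, w→{x}; now {r, t, v, w, x}.
The final set {r, t, v, w, x} contains the accepting states v, x.

Yes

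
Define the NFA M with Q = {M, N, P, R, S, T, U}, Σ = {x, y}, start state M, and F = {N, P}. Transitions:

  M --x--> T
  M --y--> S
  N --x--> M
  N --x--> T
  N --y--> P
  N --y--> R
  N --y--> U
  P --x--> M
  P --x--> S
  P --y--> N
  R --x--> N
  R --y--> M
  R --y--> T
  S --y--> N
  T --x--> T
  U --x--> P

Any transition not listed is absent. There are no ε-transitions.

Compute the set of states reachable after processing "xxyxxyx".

∅

Start in {M}.
Read 'x': {M} → {T}.
Read 'x': {T} → {T}.
Read 'y': {T} → ∅.
The set is empty and remains empty for the remaining 4 symbols.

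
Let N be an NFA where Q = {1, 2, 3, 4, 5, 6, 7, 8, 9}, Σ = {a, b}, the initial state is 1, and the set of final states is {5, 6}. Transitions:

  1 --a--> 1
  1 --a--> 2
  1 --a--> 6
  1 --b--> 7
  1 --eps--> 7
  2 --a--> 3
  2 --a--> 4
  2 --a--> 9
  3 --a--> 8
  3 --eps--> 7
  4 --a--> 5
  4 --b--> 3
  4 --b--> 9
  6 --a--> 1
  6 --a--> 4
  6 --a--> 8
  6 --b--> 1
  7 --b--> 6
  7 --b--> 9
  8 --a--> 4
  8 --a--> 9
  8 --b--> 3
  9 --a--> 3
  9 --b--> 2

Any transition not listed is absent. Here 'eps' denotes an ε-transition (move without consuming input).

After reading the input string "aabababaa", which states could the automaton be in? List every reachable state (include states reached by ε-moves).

{1, 2, 3, 4, 5, 6, 7, 8, 9}

Start: ε-closure({1}) = {1, 7}.
Read 'a': 1→{1, 2, 6}, 7→∅; union {1, 2, 6}; ε-closure = {1, 2, 6, 7}.
Read 'a': 1→{1, 2, 6}, 2→{3, 4, 9}, 6→{1, 4, 8}, 7→∅; union {1, 2, 3, 4, 6, 8, 9}; ε-closure = {1, 2, 3, 4, 6, 7, 8, 9}.
Read 'b': 1→{7}, 2→∅, 3→∅, 4→{3, 9}, 6→{1}, 7→{6, 9}, 8→{3}, 9→{2}; now {1, 2, 3, 6, 7, 9}.
Read 'a': 1→{1, 2, 6}, 2→{3, 4, 9}, 3→{8}, 6→{1, 4, 8}, 7→∅, 9→{3}; union {1, 2, 3, 4, 6, 8, 9}; ε-closure = {1, 2, 3, 4, 6, 7, 8, 9}.
Read 'b': 1→{7}, 2→∅, 3→∅, 4→{3, 9}, 6→{1}, 7→{6, 9}, 8→{3}, 9→{2}; now {1, 2, 3, 6, 7, 9}.
Read 'a': 1→{1, 2, 6}, 2→{3, 4, 9}, 3→{8}, 6→{1, 4, 8}, 7→∅, 9→{3}; union {1, 2, 3, 4, 6, 8, 9}; ε-closure = {1, 2, 3, 4, 6, 7, 8, 9}.
Read 'b': 1→{7}, 2→∅, 3→∅, 4→{3, 9}, 6→{1}, 7→{6, 9}, 8→{3}, 9→{2}; now {1, 2, 3, 6, 7, 9}.
Read 'a': 1→{1, 2, 6}, 2→{3, 4, 9}, 3→{8}, 6→{1, 4, 8}, 7→∅, 9→{3}; union {1, 2, 3, 4, 6, 8, 9}; ε-closure = {1, 2, 3, 4, 6, 7, 8, 9}.
Read 'a': 1→{1, 2, 6}, 2→{3, 4, 9}, 3→{8}, 4→{5}, 6→{1, 4, 8}, 7→∅, 8→{4, 9}, 9→{3}; union {1, 2, 3, 4, 5, 6, 8, 9}; ε-closure = {1, 2, 3, 4, 5, 6, 7, 8, 9}.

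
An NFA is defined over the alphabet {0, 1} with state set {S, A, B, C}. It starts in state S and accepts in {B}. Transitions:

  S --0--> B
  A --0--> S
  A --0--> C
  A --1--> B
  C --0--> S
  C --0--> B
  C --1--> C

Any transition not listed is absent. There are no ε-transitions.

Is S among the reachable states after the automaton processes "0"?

No

Start in {S}.
Read '0': {S} → {B}.
State S is not in {B}.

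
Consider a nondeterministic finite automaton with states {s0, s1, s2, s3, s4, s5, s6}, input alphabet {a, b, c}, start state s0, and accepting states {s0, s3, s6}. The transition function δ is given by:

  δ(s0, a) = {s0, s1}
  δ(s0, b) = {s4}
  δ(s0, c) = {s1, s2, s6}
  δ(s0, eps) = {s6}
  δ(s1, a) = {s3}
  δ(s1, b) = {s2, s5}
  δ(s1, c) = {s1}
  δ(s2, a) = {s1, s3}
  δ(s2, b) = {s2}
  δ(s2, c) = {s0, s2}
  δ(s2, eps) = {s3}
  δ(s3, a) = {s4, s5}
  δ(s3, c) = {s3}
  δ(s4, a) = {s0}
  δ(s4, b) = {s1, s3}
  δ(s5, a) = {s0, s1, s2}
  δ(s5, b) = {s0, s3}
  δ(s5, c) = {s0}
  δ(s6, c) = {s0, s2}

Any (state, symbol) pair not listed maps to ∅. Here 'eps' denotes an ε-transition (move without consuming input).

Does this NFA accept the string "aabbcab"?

Yes

Start: ε-closure({s0}) = {s0, s6}.
Read 'a': {s0, s6} → {s0, s1, s6}.
Read 'a': {s0, s1, s6} → {s0, s1, s3, s6}.
Read 'b': {s0, s1, s3, s6} → {s2, s3, s4, s5}.
Read 'b': {s2, s3, s4, s5} → {s0, s1, s2, s3, s6}.
Read 'c': {s0, s1, s2, s3, s6} → {s0, s1, s2, s3, s6}.
Read 'a': {s0, s1, s2, s3, s6} → {s0, s1, s3, s4, s5, s6}.
Read 'b': {s0, s1, s3, s4, s5, s6} → {s0, s1, s2, s3, s4, s5, s6}.
The final set {s0, s1, s2, s3, s4, s5, s6} contains the accepting states s0, s3, s6.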